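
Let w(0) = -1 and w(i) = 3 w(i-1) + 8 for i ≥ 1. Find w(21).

31381059605

The fixed point is 8/(1 - 3) = -4, so w(i) + 4 = 3(w(i-1) + 4).
Hence w(i) = 3·3^i - 4.
w(21) = 3·3^{21} - 4 = 3·10460353203 - 4 = 31381059605.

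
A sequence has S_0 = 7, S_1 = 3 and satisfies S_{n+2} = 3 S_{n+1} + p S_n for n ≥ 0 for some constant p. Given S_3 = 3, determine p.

S_2 = 9 + 7p
S_3 = 27 + 24p
So 27 + 24p = 3, giving p = -1.

-1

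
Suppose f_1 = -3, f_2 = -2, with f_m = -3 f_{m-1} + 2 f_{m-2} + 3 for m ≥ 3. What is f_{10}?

-21758

f_3 = -3(-2) + 2(-3) + 3 = 3
f_4 = -3(3) + 2(-2) + 3 = -10
f_5 = -3(-10) + 2(3) + 3 = 39
f_6 = -3(39) + 2(-10) + 3 = -134
f_7 = -3(-134) + 2(39) + 3 = 483
f_8 = -3(483) + 2(-134) + 3 = -1714
f_9 = -3(-1714) + 2(483) + 3 = 6111
f_{10} = -3(6111) + 2(-1714) + 3 = -21758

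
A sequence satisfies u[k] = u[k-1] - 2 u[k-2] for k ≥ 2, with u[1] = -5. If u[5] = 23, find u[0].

Let u[0] = w.
u[2] = -5 - 2w
u[3] = 5 - 2w
u[4] = 15 + 2w
u[5] = 5 + 6w
So 5 + 6w = 23, giving w = 3.

3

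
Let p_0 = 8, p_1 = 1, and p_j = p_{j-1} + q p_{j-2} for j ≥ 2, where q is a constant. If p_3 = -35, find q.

-4

p_2 = 1 + 8q
p_3 = 1 + 9q
So 1 + 9q = -35, giving q = -4.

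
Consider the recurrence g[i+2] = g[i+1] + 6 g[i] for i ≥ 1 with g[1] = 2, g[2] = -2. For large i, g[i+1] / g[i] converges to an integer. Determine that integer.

The characteristic equation is r^2 - r - 6 = 0, which factors as (r - 3)(r + 2) = 0.
So the roots are 3 and -2. Since |3| > |-2| and the coefficient of 3^i is non-zero, the ratio tends to 3.

3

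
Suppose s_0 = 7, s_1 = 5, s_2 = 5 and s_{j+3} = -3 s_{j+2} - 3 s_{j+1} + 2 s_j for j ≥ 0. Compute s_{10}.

s_3 = -3*5 - 3*5 + 2*7 = -16
s_4 = -3*(-16) - 3*5 + 2*5 = 43
s_5 = -3*43 - 3*(-16) + 2*5 = -71
s_6 = -3*(-71) - 3*43 + 2*(-16) = 52
s_7 = -3*52 - 3*(-71) + 2*43 = 143
s_8 = -3*143 - 3*52 + 2*(-71) = -727
s_9 = -3*(-727) - 3*143 + 2*52 = 1856
s_{10} = -3*1856 - 3*(-727) + 2*143 = -3101

-3101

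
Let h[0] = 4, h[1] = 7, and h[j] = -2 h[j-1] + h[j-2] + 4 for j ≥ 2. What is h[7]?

707

h[2] = -2*7 + 4 + 4 = -6
h[3] = -2*(-6) + 7 + 4 = 23
h[4] = -2*23 + (-6) + 4 = -48
h[5] = -2*(-48) + 23 + 4 = 123
h[6] = -2*123 + (-48) + 4 = -290
h[7] = -2*(-290) + 123 + 4 = 707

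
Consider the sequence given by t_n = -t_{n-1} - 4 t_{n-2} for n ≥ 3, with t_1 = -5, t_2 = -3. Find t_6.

125

t_3 = -(-3) - 4(-5) = 23
t_4 = -23 - 4(-3) = -11
t_5 = -(-11) - 4(23) = -81
t_6 = -(-81) - 4(-11) = 125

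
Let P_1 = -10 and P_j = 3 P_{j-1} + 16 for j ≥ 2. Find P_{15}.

-9565946

The fixed point is 16/(1 - 3) = -8, so P_j + 8 = 3(P_{j-1} + 8).
Hence P_j = -2·3^{j-1} - 8.
P_{15} = -2·3^{14} - 8 = -2·4782969 - 8 = -9565946.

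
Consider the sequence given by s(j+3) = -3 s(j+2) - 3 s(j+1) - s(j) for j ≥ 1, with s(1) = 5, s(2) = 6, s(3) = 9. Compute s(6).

-210

s(4) = -3*9 - 3*6 - 5 = -50
s(5) = -3*(-50) - 3*9 - 6 = 117
s(6) = -3*117 - 3*(-50) - 9 = -210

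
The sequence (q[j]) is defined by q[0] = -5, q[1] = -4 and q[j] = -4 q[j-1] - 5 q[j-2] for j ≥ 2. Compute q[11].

103776

q[2] = -4*(-4) - 5*(-5) = 41
q[3] = -4*41 - 5*(-4) = -144
q[4] = -4*(-144) - 5*41 = 371
q[5] = -4*371 - 5*(-144) = -764
q[6] = -4*(-764) - 5*371 = 1201
q[7] = -4*1201 - 5*(-764) = -984
q[8] = -4*(-984) - 5*1201 = -2069
q[9] = -4*(-2069) - 5*(-984) = 13196
q[10] = -4*13196 - 5*(-2069) = -42439
q[11] = -4*(-42439) - 5*13196 = 103776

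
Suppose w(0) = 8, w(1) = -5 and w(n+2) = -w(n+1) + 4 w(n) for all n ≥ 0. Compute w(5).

-433

w(2) = -(-5) + 4(8) = 37
w(3) = -37 + 4(-5) = -57
w(4) = -(-57) + 4(37) = 205
w(5) = -205 + 4(-57) = -433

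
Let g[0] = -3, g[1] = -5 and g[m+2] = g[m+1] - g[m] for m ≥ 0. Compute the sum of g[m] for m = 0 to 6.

-3

g[2] = (-5) - (-3) = -2
g[3] = (-2) - (-5) = 3
g[4] = 3 - (-2) = 5
g[5] = 5 - 3 = 2
g[6] = 2 - 5 = -3
Sum = (-3) + (-5) + (-2) + 3 + 5 + 2 + (-3) = -3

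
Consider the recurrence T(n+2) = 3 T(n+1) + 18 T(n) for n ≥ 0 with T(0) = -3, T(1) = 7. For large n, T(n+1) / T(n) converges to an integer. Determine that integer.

6

The characteristic equation is r^2 - 3r - 18 = 0, which factors as (r - 6)(r + 3) = 0.
So the roots are 6 and -3. Since |6| > |-3| and the coefficient of 6^n is non-zero, the ratio tends to 6.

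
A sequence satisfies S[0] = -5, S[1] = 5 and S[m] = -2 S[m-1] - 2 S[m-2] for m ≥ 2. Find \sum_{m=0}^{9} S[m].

30

S[2] = -2(5) - 2(-5) = 0
S[3] = -2(0) - 2(5) = -10
S[4] = -2(-10) - 2(0) = 20
S[5] = -2(20) - 2(-10) = -20
S[6] = -2(-20) - 2(20) = 0
S[7] = -2(0) - 2(-20) = 40
S[8] = -2(40) - 2(0) = -80
S[9] = -2(-80) - 2(40) = 80
Sum = (-5) + 5 + 0 + (-10) + 20 + (-20) + 0 + 40 + (-80) + 80 = 30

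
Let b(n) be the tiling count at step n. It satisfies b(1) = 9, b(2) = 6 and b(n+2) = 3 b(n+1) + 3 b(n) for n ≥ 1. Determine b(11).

b(3) = 3*6 + 3*9 = 45
b(4) = 3*45 + 3*6 = 153
b(5) = 3*153 + 3*45 = 594
b(6) = 3*594 + 3*153 = 2241
b(7) = 3*2241 + 3*594 = 8505
b(8) = 3*8505 + 3*2241 = 32238
b(9) = 3*32238 + 3*8505 = 122229
b(10) = 3*122229 + 3*32238 = 463401
b(11) = 3*463401 + 3*122229 = 1756890

1756890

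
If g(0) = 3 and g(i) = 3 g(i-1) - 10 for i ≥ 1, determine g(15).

The fixed point is -10/(1 - 3) = 5, so g(i) - 5 = 3(g(i-1) - 5).
Hence g(i) = -2·3^i + 5.
g(15) = -2·3^{15} + 5 = -2·14348907 + 5 = -28697809.

-28697809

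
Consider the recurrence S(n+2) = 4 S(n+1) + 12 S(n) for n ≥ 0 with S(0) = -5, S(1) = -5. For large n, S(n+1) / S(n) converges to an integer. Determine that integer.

The characteristic equation is r^2 - 4r - 12 = 0, which factors as (r - 6)(r + 2) = 0.
So the roots are 6 and -2. Since |6| > |-2| and the coefficient of 6^n is non-zero, the ratio tends to 6.

6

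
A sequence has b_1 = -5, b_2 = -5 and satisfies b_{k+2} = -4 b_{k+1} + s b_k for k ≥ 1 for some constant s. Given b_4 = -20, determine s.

4

b_3 = 20 - 5s
b_4 = -80 + 15s
So -80 + 15s = -20, giving s = 4.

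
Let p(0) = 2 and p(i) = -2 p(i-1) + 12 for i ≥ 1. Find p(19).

The fixed point is 12/(1 + 2) = 4, so p(i) - 4 = -2(p(i-1) - 4).
Hence p(i) = -2·(-2)^i + 4.
p(19) = -2·(-2)^{19} + 4 = -2·-524288 + 4 = 1048580.

1048580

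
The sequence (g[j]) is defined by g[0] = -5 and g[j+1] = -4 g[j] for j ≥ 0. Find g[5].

5120

g[1] = -4·(-5) = 20
g[2] = -4·20 = -80
g[3] = -4·(-80) = 320
g[4] = -4·320 = -1280
g[5] = -4·(-1280) = 5120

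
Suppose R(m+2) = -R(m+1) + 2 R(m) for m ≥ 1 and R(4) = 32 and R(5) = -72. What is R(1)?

Rearranging, R(m-2) = (R(m) + R(m-1)) / 2.
R(3) = (-72 + 32) / 2 = -40/2 = -20
R(2) = (32 + (-20)) / 2 = 12/2 = 6
R(1) = (-20 + 6) / 2 = -14/2 = -7

-7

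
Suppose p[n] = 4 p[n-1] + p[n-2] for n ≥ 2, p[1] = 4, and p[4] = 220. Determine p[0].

Let p[0] = x.
p[2] = 16 + x
p[3] = 68 + 4x
p[4] = 288 + 17x
So 288 + 17x = 220, giving x = -4.

-4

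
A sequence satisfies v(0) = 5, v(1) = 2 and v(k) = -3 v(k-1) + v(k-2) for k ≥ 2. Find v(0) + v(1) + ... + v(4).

-5

v(2) = -3·2 + 5 = -1
v(3) = -3·(-1) + 2 = 5
v(4) = -3·5 + (-1) = -16
Sum = 5 + 2 + (-1) + 5 + (-16) = -5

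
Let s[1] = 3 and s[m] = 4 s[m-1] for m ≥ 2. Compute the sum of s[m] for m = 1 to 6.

s[2] = 4(3) = 12
s[3] = 4(12) = 48
s[4] = 4(48) = 192
s[5] = 4(192) = 768
s[6] = 4(768) = 3072
Sum = 3 + 12 + 48 + 192 + 768 + 3072 = 4095

4095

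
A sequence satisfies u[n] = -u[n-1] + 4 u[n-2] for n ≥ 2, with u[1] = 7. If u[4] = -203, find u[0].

-7

Let u[0] = w.
u[2] = -7 + 4w
u[3] = 35 - 4w
u[4] = -63 + 20w
So -63 + 20w = -203, giving w = -7.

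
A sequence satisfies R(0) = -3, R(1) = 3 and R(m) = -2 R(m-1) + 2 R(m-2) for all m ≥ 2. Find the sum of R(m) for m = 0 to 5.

162

R(2) = -2·3 + 2·(-3) = -12
R(3) = -2·(-12) + 2·3 = 30
R(4) = -2·30 + 2·(-12) = -84
R(5) = -2·(-84) + 2·30 = 228
Sum = (-3) + 3 + (-12) + 30 + (-84) + 228 = 162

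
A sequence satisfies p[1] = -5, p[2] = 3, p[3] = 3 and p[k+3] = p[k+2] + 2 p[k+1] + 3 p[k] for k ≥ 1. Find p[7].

p[4] = 3 + 2*3 + 3*(-5) = -6
p[5] = (-6) + 2*3 + 3*3 = 9
p[6] = 9 + 2*(-6) + 3*3 = 6
p[7] = 6 + 2*9 + 3*(-6) = 6

6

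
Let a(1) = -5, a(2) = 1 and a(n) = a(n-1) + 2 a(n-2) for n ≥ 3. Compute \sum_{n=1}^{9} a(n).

a(3) = 1 + 2·(-5) = -9
a(4) = (-9) + 2·1 = -7
a(5) = (-7) + 2·(-9) = -25
a(6) = (-25) + 2·(-7) = -39
a(7) = (-39) + 2·(-25) = -89
a(8) = (-89) + 2·(-39) = -167
a(9) = (-167) + 2·(-89) = -345
Sum = (-5) + 1 + (-9) + (-7) + (-25) + (-39) + (-89) + (-167) + (-345) = -685

-685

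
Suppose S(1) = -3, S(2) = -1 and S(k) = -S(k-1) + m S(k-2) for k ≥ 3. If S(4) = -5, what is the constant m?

-2

S(3) = 1 - 3m
S(4) = -1 + 2m
So -1 + 2m = -5, giving m = -2.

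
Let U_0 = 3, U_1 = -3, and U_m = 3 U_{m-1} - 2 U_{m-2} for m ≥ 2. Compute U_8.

U_2 = 3·(-3) - 2·3 = -15
U_3 = 3·(-15) - 2·(-3) = -39
U_4 = 3·(-39) - 2·(-15) = -87
U_5 = 3·(-87) - 2·(-39) = -183
U_6 = 3·(-183) - 2·(-87) = -375
U_7 = 3·(-375) - 2·(-183) = -759
U_8 = 3·(-759) - 2·(-375) = -1527

-1527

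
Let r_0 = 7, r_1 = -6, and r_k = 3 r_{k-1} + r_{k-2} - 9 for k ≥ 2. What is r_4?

-254

r_2 = 3*(-6) + 7 - 9 = -20
r_3 = 3*(-20) + (-6) - 9 = -75
r_4 = 3*(-75) + (-20) - 9 = -254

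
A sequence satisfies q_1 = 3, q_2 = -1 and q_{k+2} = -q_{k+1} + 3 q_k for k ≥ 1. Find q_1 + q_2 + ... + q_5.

q_3 = -(-1) + 3(3) = 10
q_4 = -10 + 3(-1) = -13
q_5 = -(-13) + 3(10) = 43
Sum = 3 + (-1) + 10 + (-13) + 43 = 42

42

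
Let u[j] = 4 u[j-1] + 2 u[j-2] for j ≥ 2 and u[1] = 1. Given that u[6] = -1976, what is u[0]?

Let u[0] = w.
u[2] = 4 + 2w
u[3] = 18 + 8w
u[4] = 80 + 36w
u[5] = 356 + 160w
u[6] = 1584 + 712w
So 1584 + 712w = -1976, giving w = -5.

-5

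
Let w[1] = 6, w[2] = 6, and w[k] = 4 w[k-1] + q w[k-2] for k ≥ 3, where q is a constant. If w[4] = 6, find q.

-3

w[3] = 24 + 6q
w[4] = 96 + 30q
So 96 + 30q = 6, giving q = -3.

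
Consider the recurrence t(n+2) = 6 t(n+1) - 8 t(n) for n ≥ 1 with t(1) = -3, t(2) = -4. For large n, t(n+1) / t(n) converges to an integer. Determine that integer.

4

The characteristic equation is r^2 - 6r + 8 = 0, which factors as (r - 4)(r - 2) = 0.
So the roots are 4 and 2. Since |4| > |2| and the coefficient of 4^n is non-zero, the ratio tends to 4.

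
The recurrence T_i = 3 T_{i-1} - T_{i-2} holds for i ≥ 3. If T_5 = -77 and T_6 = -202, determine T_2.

Rearranging, T_{i-2} = -(T_i - 3 T_{i-1}).
T_4 = -(-202 - 3·(-77)) = -29
T_3 = -(-77 - 3·(-29)) = -10
T_2 = -(-29 - 3·(-10)) = -1

-1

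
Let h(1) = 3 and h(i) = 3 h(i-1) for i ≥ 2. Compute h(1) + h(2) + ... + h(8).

9840

h(2) = 3·3 = 9
h(3) = 3·9 = 27
h(4) = 3·27 = 81
h(5) = 3·81 = 243
h(6) = 3·243 = 729
h(7) = 3·729 = 2187
h(8) = 3·2187 = 6561
Sum = 3 + 9 + 27 + 81 + 243 + 729 + 2187 + 6561 = 9840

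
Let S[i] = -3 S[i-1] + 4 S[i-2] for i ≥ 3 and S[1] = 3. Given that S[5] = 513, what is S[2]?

Let S[2] = y.
S[3] = 12 - 3y
S[4] = -36 + 13y
S[5] = 156 - 51y
So 156 - 51y = 513, giving y = -7.

-7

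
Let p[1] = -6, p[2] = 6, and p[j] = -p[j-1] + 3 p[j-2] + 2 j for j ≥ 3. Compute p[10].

6224

p[3] = -6 + 3(-6) + 6 = -18
p[4] = -(-18) + 3(6) + 8 = 44
p[5] = -44 + 3(-18) + 10 = -88
p[6] = -(-88) + 3(44) + 12 = 232
p[7] = -232 + 3(-88) + 14 = -482
p[8] = -(-482) + 3(232) + 16 = 1194
p[9] = -1194 + 3(-482) + 18 = -2622
p[10] = -(-2622) + 3(1194) + 20 = 6224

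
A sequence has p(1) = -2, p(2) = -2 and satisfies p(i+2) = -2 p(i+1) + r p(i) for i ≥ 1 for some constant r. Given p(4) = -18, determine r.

p(3) = 4 - 2r
p(4) = -8 + 2r
So -8 + 2r = -18, giving r = -5.

-5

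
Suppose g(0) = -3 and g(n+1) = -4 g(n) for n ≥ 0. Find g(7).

g(1) = -4·(-3) = 12
g(2) = -4·12 = -48
g(3) = -4·(-48) = 192
g(4) = -4·192 = -768
g(5) = -4·(-768) = 3072
g(6) = -4·3072 = -12288
g(7) = -4·(-12288) = 49152

49152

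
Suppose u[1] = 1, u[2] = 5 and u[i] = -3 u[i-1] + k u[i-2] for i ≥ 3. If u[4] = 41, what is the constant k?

-2

u[3] = -15 + k
u[4] = 45 + 2k
So 45 + 2k = 41, giving k = -2.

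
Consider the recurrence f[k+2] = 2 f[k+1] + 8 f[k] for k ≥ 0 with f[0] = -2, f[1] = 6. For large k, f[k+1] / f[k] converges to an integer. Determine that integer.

The characteristic equation is r^2 - 2r - 8 = 0, which factors as (r - 4)(r + 2) = 0.
So the roots are 4 and -2. Since |4| > |-2| and the coefficient of 4^k is non-zero, the ratio tends to 4.

4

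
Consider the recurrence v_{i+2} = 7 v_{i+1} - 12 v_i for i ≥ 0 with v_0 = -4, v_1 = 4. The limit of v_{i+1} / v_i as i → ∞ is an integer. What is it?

4

The characteristic equation is r^2 - 7r + 12 = 0, which factors as (r - 4)(r - 3) = 0.
So the roots are 4 and 3. Since |4| > |3| and the coefficient of 4^i is non-zero, the ratio tends to 4.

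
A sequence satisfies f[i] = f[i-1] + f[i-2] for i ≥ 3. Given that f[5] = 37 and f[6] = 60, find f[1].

5

Rearranging, f[i-2] = f[i] - f[i-1].
f[4] = 60 - 37 = 23
f[3] = 37 - 23 = 14
f[2] = 23 - 14 = 9
f[1] = 14 - 9 = 5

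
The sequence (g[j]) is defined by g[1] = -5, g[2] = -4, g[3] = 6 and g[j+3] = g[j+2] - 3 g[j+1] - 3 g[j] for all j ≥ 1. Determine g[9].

999

g[4] = 6 - 3·(-4) - 3·(-5) = 33
g[5] = 33 - 3·6 - 3·(-4) = 27
g[6] = 27 - 3·33 - 3·6 = -90
g[7] = (-90) - 3·27 - 3·33 = -270
g[8] = (-270) - 3·(-90) - 3·27 = -81
g[9] = (-81) - 3·(-270) - 3·(-90) = 999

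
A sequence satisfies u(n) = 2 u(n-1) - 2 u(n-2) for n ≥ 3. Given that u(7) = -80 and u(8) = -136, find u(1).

-7

Rearranging, u(n-2) = (u(n) - 2 u(n-1)) / -2.
u(6) = (-136 - 2*(-80)) / -2 = 24/-2 = -12
u(5) = (-80 - 2*(-12)) / -2 = -56/-2 = 28
u(4) = (-12 - 2*28) / -2 = -68/-2 = 34
u(3) = (28 - 2*34) / -2 = -40/-2 = 20
u(2) = (34 - 2*20) / -2 = -6/-2 = 3
u(1) = (20 - 2*3) / -2 = 14/-2 = -7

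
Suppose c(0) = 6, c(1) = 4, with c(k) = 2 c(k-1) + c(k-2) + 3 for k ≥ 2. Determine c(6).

601

c(2) = 2·4 + 6 + 3 = 17
c(3) = 2·17 + 4 + 3 = 41
c(4) = 2·41 + 17 + 3 = 102
c(5) = 2·102 + 41 + 3 = 248
c(6) = 2·248 + 102 + 3 = 601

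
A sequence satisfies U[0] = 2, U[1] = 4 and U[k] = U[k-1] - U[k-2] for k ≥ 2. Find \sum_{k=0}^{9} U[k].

U[2] = 4 - 2 = 2
U[3] = 2 - 4 = -2
U[4] = (-2) - 2 = -4
U[5] = (-4) - (-2) = -2
U[6] = (-2) - (-4) = 2
U[7] = 2 - (-2) = 4
U[8] = 4 - 2 = 2
U[9] = 2 - 4 = -2
Sum = 2 + 4 + 2 + (-2) + (-4) + (-2) + 2 + 4 + 2 + (-2) = 6

6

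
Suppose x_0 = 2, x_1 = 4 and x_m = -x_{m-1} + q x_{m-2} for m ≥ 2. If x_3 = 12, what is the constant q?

x_2 = -4 + 2q
x_3 = 4 + 2q
So 4 + 2q = 12, giving q = 4.

4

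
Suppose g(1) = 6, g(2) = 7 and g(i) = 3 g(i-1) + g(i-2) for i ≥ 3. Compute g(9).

g(3) = 3(7) + 6 = 27
g(4) = 3(27) + 7 = 88
g(5) = 3(88) + 27 = 291
g(6) = 3(291) + 88 = 961
g(7) = 3(961) + 291 = 3174
g(8) = 3(3174) + 961 = 10483
g(9) = 3(10483) + 3174 = 34623

34623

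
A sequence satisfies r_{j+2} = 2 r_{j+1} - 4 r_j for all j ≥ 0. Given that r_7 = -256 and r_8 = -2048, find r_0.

6

Rearranging, r_{j-2} = (r_j - 2 r_{j-1}) / -4.
r_6 = (-2048 - 2·(-256)) / -4 = -1536/-4 = 384
r_5 = (-256 - 2·384) / -4 = -1024/-4 = 256
r_4 = (384 - 2·256) / -4 = -128/-4 = 32
r_3 = (256 - 2·32) / -4 = 192/-4 = -48
r_2 = (32 - 2·(-48)) / -4 = 128/-4 = -32
r_1 = (-48 - 2·(-32)) / -4 = 16/-4 = -4
r_0 = (-32 - 2·(-4)) / -4 = -24/-4 = 6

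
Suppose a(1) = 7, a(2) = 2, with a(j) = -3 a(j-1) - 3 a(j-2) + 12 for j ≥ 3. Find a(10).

-1329

a(3) = -3(2) - 3(7) + 12 = -15
a(4) = -3(-15) - 3(2) + 12 = 51
a(5) = -3(51) - 3(-15) + 12 = -96
a(6) = -3(-96) - 3(51) + 12 = 147
a(7) = -3(147) - 3(-96) + 12 = -141
a(8) = -3(-141) - 3(147) + 12 = -6
a(9) = -3(-6) - 3(-141) + 12 = 453
a(10) = -3(453) - 3(-6) + 12 = -1329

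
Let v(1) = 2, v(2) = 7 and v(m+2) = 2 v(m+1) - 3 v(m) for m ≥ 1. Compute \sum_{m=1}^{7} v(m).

-79

v(3) = 2·7 - 3·2 = 8
v(4) = 2·8 - 3·7 = -5
v(5) = 2·(-5) - 3·8 = -34
v(6) = 2·(-34) - 3·(-5) = -53
v(7) = 2·(-53) - 3·(-34) = -4
Sum = 2 + 7 + 8 + (-5) + (-34) + (-53) + (-4) = -79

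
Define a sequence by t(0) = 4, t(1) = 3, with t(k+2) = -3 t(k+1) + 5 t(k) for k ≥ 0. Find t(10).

t(2) = -3*3 + 5*4 = 11
t(3) = -3*11 + 5*3 = -18
t(4) = -3*(-18) + 5*11 = 109
t(5) = -3*109 + 5*(-18) = -417
t(6) = -3*(-417) + 5*109 = 1796
t(7) = -3*1796 + 5*(-417) = -7473
t(8) = -3*(-7473) + 5*1796 = 31399
t(9) = -3*31399 + 5*(-7473) = -131562
t(10) = -3*(-131562) + 5*31399 = 551681

551681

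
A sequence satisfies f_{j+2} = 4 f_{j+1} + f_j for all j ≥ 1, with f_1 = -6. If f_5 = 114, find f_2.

3

Let f_2 = w.
f_3 = -6 + 4w
f_4 = -24 + 17w
f_5 = -102 + 72w
So -102 + 72w = 114, giving w = 3.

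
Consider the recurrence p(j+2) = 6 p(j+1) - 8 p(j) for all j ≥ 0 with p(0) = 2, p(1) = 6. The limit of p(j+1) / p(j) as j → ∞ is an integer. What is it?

The characteristic equation is r^2 - 6r + 8 = 0, which factors as (r - 4)(r - 2) = 0.
So the roots are 4 and 2. Since |4| > |2| and the coefficient of 4^j is non-zero, the ratio tends to 4.

4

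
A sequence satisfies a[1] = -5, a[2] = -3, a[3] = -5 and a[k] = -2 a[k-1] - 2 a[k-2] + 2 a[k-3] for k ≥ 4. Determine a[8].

a[4] = -2·(-5) - 2·(-3) + 2·(-5) = 6
a[5] = -2·6 - 2·(-5) + 2·(-3) = -8
a[6] = -2·(-8) - 2·6 + 2·(-5) = -6
a[7] = -2·(-6) - 2·(-8) + 2·6 = 40
a[8] = -2·40 - 2·(-6) + 2·(-8) = -84

-84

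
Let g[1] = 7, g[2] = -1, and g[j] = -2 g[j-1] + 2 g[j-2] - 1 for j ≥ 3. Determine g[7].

703

g[3] = -2*(-1) + 2*7 - 1 = 15
g[4] = -2*15 + 2*(-1) - 1 = -33
g[5] = -2*(-33) + 2*15 - 1 = 95
g[6] = -2*95 + 2*(-33) - 1 = -257
g[7] = -2*(-257) + 2*95 - 1 = 703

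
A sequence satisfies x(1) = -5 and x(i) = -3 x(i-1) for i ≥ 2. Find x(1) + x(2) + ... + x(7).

-2735

x(2) = -3(-5) = 15
x(3) = -3(15) = -45
x(4) = -3(-45) = 135
x(5) = -3(135) = -405
x(6) = -3(-405) = 1215
x(7) = -3(1215) = -3645
Sum = (-5) + 15 + (-45) + 135 + (-405) + 1215 + (-3645) = -2735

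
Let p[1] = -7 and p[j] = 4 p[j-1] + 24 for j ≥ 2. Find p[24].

The fixed point is 24/(1 - 4) = -8, so p[j] + 8 = 4(p[j-1] + 8).
Hence p[j] = 1·4^{j-1} - 8.
p[24] = 1·4^{23} - 8 = 1·70368744177664 - 8 = 70368744177656.

70368744177656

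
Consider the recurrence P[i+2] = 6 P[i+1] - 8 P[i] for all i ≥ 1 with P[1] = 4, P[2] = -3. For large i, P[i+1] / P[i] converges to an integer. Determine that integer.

The characteristic equation is r^2 - 6r + 8 = 0, which factors as (r - 4)(r - 2) = 0.
So the roots are 4 and 2. Since |4| > |2| and the coefficient of 4^i is non-zero, the ratio tends to 4.

4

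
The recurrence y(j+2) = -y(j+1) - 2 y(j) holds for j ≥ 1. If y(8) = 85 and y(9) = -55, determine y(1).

5

Rearranging, y(j-2) = (y(j) + y(j-1)) / -2.
y(7) = (-55 + 85) / -2 = 30/-2 = -15
y(6) = (85 + (-15)) / -2 = 70/-2 = -35
y(5) = (-15 + (-35)) / -2 = -50/-2 = 25
y(4) = (-35 + 25) / -2 = -10/-2 = 5
y(3) = (25 + 5) / -2 = 30/-2 = -15
y(2) = (5 + (-15)) / -2 = -10/-2 = 5
y(1) = (-15 + 5) / -2 = -10/-2 = 5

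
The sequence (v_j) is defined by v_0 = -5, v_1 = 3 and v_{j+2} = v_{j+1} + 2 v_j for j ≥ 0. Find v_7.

-81

v_2 = 3 + 2*(-5) = -7
v_3 = (-7) + 2*3 = -1
v_4 = (-1) + 2*(-7) = -15
v_5 = (-15) + 2*(-1) = -17
v_6 = (-17) + 2*(-15) = -47
v_7 = (-47) + 2*(-17) = -81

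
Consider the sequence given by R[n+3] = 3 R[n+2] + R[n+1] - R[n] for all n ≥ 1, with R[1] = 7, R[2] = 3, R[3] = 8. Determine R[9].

R[4] = 3(8) + 3 - 7 = 20
R[5] = 3(20) + 8 - 3 = 65
R[6] = 3(65) + 20 - 8 = 207
R[7] = 3(207) + 65 - 20 = 666
R[8] = 3(666) + 207 - 65 = 2140
R[9] = 3(2140) + 666 - 207 = 6879

6879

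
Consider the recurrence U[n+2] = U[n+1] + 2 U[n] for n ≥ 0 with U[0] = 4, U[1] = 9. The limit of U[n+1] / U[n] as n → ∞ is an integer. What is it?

2

The characteristic equation is r^2 - r - 2 = 0, which factors as (r - 2)(r + 1) = 0.
So the roots are 2 and -1. Since |2| > |-1| and the coefficient of 2^n is non-zero, the ratio tends to 2.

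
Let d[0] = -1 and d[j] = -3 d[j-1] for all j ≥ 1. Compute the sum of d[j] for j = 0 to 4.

-61

d[1] = -3*(-1) = 3
d[2] = -3*3 = -9
d[3] = -3*(-9) = 27
d[4] = -3*27 = -81
Sum = (-1) + 3 + (-9) + 27 + (-81) = -61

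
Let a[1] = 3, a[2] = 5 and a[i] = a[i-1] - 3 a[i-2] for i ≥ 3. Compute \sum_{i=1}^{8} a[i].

20

a[3] = 5 - 3(3) = -4
a[4] = (-4) - 3(5) = -19
a[5] = (-19) - 3(-4) = -7
a[6] = (-7) - 3(-19) = 50
a[7] = 50 - 3(-7) = 71
a[8] = 71 - 3(50) = -79
Sum = 3 + 5 + (-4) + (-19) + (-7) + 50 + 71 + (-79) = 20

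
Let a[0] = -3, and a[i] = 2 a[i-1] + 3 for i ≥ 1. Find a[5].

-3

a[1] = 2·(-3) + 3 = -3
a[2] = 2·(-3) + 3 = -3
a[3] = 2·(-3) + 3 = -3
a[4] = 2·(-3) + 3 = -3
a[5] = 2·(-3) + 3 = -3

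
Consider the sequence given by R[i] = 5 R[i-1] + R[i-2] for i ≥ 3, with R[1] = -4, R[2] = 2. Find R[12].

R[3] = 5(2) + (-4) = 6
R[4] = 5(6) + 2 = 32
R[5] = 5(32) + 6 = 166
R[6] = 5(166) + 32 = 862
R[7] = 5(862) + 166 = 4476
R[8] = 5(4476) + 862 = 23242
R[9] = 5(23242) + 4476 = 120686
R[10] = 5(120686) + 23242 = 626672
R[11] = 5(626672) + 120686 = 3254046
R[12] = 5(3254046) + 626672 = 16896902

16896902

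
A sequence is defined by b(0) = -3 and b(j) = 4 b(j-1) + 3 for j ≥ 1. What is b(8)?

b(1) = 4(-3) + 3 = -9
b(2) = 4(-9) + 3 = -33
b(3) = 4(-33) + 3 = -129
b(4) = 4(-129) + 3 = -513
b(5) = 4(-513) + 3 = -2049
b(6) = 4(-2049) + 3 = -8193
b(7) = 4(-8193) + 3 = -32769
b(8) = 4(-32769) + 3 = -131073

-131073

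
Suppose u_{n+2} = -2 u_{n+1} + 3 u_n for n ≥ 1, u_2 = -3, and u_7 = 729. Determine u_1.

Let u_1 = w.
u_3 = 6 + 3w
u_4 = -21 - 6w
u_5 = 60 + 21w
u_6 = -183 - 60w
u_7 = 546 + 183w
So 546 + 183w = 729, giving w = 1.

1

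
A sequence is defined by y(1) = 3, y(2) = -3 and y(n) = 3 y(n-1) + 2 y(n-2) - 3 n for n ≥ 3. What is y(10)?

y(3) = 3(-3) + 2(3) - 9 = -12
y(4) = 3(-12) + 2(-3) - 12 = -54
y(5) = 3(-54) + 2(-12) - 15 = -201
y(6) = 3(-201) + 2(-54) - 18 = -729
y(7) = 3(-729) + 2(-201) - 21 = -2610
y(8) = 3(-2610) + 2(-729) - 24 = -9312
y(9) = 3(-9312) + 2(-2610) - 27 = -33183
y(10) = 3(-33183) + 2(-9312) - 30 = -118203

-118203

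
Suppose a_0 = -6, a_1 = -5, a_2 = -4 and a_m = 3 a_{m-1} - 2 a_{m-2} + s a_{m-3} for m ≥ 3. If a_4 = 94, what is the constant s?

-4

a_3 = -2 - 6s
a_4 = 2 - 23s
So 2 - 23s = 94, giving s = -4.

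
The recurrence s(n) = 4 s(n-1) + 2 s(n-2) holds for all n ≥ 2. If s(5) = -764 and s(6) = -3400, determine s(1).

1

Rearranging, s(n-2) = (s(n) - 4 s(n-1)) / 2.
s(4) = (-3400 - 4·(-764)) / 2 = -344/2 = -172
s(3) = (-764 - 4·(-172)) / 2 = -76/2 = -38
s(2) = (-172 - 4·(-38)) / 2 = -20/2 = -10
s(1) = (-38 - 4·(-10)) / 2 = 2/2 = 1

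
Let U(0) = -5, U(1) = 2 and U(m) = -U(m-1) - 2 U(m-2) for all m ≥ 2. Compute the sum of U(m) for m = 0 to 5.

U(2) = -2 - 2(-5) = 8
U(3) = -8 - 2(2) = -12
U(4) = -(-12) - 2(8) = -4
U(5) = -(-4) - 2(-12) = 28
Sum = (-5) + 2 + 8 + (-12) + (-4) + 28 = 17

17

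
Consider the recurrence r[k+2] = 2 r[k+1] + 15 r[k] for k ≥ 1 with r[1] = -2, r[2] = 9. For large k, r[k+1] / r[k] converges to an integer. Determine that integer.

5

The characteristic equation is r^2 - 2r - 15 = 0, which factors as (r - 5)(r + 3) = 0.
So the roots are 5 and -3. Since |5| > |-3| and the coefficient of 5^k is non-zero, the ratio tends to 5.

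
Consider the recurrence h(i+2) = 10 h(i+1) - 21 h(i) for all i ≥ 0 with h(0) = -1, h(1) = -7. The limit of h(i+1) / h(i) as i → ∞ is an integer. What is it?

The characteristic equation is r^2 - 10r + 21 = 0, which factors as (r - 7)(r - 3) = 0.
So the roots are 7 and 3. Since |7| > |3| and the coefficient of 7^i is non-zero, the ratio tends to 7.

7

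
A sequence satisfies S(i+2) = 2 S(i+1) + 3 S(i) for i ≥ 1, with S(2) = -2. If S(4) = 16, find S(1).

5

Let S(1) = x.
S(3) = -4 + 3x
S(4) = -14 + 6x
So -14 + 6x = 16, giving x = 5.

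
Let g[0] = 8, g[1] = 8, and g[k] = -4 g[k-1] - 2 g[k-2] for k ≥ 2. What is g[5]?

2080

g[2] = -4(8) - 2(8) = -48
g[3] = -4(-48) - 2(8) = 176
g[4] = -4(176) - 2(-48) = -608
g[5] = -4(-608) - 2(176) = 2080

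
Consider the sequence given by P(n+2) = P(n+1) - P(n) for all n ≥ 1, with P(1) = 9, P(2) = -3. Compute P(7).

9

P(3) = (-3) - 9 = -12
P(4) = (-12) - (-3) = -9
P(5) = (-9) - (-12) = 3
P(6) = 3 - (-9) = 12
P(7) = 12 - 3 = 9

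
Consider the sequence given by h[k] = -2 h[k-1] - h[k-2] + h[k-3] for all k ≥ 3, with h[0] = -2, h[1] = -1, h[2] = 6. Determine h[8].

h[3] = -2*6 - (-1) + (-2) = -13
h[4] = -2*(-13) - 6 + (-1) = 19
h[5] = -2*19 - (-13) + 6 = -19
h[6] = -2*(-19) - 19 + (-13) = 6
h[7] = -2*6 - (-19) + 19 = 26
h[8] = -2*26 - 6 + (-19) = -77

-77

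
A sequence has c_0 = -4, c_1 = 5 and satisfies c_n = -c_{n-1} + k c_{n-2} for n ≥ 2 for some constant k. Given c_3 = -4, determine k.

c_2 = -5 - 4k
c_3 = 5 + 9k
So 5 + 9k = -4, giving k = -1.

-1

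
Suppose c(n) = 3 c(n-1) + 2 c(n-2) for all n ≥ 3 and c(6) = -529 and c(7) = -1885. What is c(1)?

-5

Rearranging, c(n-2) = (c(n) - 3 c(n-1)) / 2.
c(5) = (-1885 - 3·(-529)) / 2 = -298/2 = -149
c(4) = (-529 - 3·(-149)) / 2 = -82/2 = -41
c(3) = (-149 - 3·(-41)) / 2 = -26/2 = -13
c(2) = (-41 - 3·(-13)) / 2 = -2/2 = -1
c(1) = (-13 - 3·(-1)) / 2 = -10/2 = -5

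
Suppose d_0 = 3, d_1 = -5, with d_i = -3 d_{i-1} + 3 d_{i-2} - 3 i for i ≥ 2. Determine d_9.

-220824

d_2 = -3·(-5) + 3·3 - 6 = 18
d_3 = -3·18 + 3·(-5) - 9 = -78
d_4 = -3·(-78) + 3·18 - 12 = 276
d_5 = -3·276 + 3·(-78) - 15 = -1077
d_6 = -3·(-1077) + 3·276 - 18 = 4041
d_7 = -3·4041 + 3·(-1077) - 21 = -15375
d_8 = -3·(-15375) + 3·4041 - 24 = 58224
d_9 = -3·58224 + 3·(-15375) - 27 = -220824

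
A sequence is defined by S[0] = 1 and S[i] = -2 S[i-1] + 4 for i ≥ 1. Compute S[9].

S[1] = -2·1 + 4 = 2
S[2] = -2·2 + 4 = 0
S[3] = -2·0 + 4 = 4
S[4] = -2·4 + 4 = -4
S[5] = -2·(-4) + 4 = 12
S[6] = -2·12 + 4 = -20
S[7] = -2·(-20) + 4 = 44
S[8] = -2·44 + 4 = -84
S[9] = -2·(-84) + 4 = 172

172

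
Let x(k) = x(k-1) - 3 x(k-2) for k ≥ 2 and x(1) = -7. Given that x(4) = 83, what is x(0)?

8

Let x(0) = y.
x(2) = -7 - 3y
x(3) = 14 - 3y
x(4) = 35 + 6y
So 35 + 6y = 83, giving y = 8.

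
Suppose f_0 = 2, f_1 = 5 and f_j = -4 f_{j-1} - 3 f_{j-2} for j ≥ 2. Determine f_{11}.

f_2 = -4*5 - 3*2 = -26
f_3 = -4*(-26) - 3*5 = 89
f_4 = -4*89 - 3*(-26) = -278
f_5 = -4*(-278) - 3*89 = 845
f_6 = -4*845 - 3*(-278) = -2546
f_7 = -4*(-2546) - 3*845 = 7649
f_8 = -4*7649 - 3*(-2546) = -22958
f_9 = -4*(-22958) - 3*7649 = 68885
f_{10} = -4*68885 - 3*(-22958) = -206666
f_{11} = -4*(-206666) - 3*68885 = 620009

620009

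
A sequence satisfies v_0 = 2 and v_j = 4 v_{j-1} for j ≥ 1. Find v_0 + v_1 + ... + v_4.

v_1 = 4*2 = 8
v_2 = 4*8 = 32
v_3 = 4*32 = 128
v_4 = 4*128 = 512
Sum = 2 + 8 + 32 + 128 + 512 = 682

682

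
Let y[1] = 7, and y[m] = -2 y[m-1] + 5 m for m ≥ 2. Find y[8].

-526

y[2] = -2(7) + 10 = -4
y[3] = -2(-4) + 15 = 23
y[4] = -2(23) + 20 = -26
y[5] = -2(-26) + 25 = 77
y[6] = -2(77) + 30 = -124
y[7] = -2(-124) + 35 = 283
y[8] = -2(283) + 40 = -526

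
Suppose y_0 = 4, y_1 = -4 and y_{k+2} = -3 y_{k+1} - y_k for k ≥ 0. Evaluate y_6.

y_2 = -3*(-4) - 4 = 8
y_3 = -3*8 - (-4) = -20
y_4 = -3*(-20) - 8 = 52
y_5 = -3*52 - (-20) = -136
y_6 = -3*(-136) - 52 = 356

356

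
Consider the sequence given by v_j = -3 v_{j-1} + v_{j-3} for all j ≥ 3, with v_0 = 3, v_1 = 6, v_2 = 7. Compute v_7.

v_3 = -3·7 + 3 = -18
v_4 = -3·(-18) + 6 = 60
v_5 = -3·60 + 7 = -173
v_6 = -3·(-173) + (-18) = 501
v_7 = -3·501 + 60 = -1443

-1443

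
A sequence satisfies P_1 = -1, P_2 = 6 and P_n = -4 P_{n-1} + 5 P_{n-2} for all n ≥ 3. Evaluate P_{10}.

2278646

P_3 = -4(6) + 5(-1) = -29
P_4 = -4(-29) + 5(6) = 146
P_5 = -4(146) + 5(-29) = -729
P_6 = -4(-729) + 5(146) = 3646
P_7 = -4(3646) + 5(-729) = -18229
P_8 = -4(-18229) + 5(3646) = 91146
P_9 = -4(91146) + 5(-18229) = -455729
P_{10} = -4(-455729) + 5(91146) = 2278646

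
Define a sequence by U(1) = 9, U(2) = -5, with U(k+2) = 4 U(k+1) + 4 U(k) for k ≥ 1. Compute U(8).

U(3) = 4·(-5) + 4·9 = 16
U(4) = 4·16 + 4·(-5) = 44
U(5) = 4·44 + 4·16 = 240
U(6) = 4·240 + 4·44 = 1136
U(7) = 4·1136 + 4·240 = 5504
U(8) = 4·5504 + 4·1136 = 26560

26560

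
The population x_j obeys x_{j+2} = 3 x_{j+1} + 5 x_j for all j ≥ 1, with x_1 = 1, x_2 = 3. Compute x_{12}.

x_3 = 3·3 + 5·1 = 14
x_4 = 3·14 + 5·3 = 57
x_5 = 3·57 + 5·14 = 241
x_6 = 3·241 + 5·57 = 1008
x_7 = 3·1008 + 5·241 = 4229
x_8 = 3·4229 + 5·1008 = 17727
x_9 = 3·17727 + 5·4229 = 74326
x_{10} = 3·74326 + 5·17727 = 311613
x_{11} = 3·311613 + 5·74326 = 1306469
x_{12} = 3·1306469 + 5·311613 = 5477472

5477472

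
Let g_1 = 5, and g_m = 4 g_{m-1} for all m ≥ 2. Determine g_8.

g_2 = 4·5 = 20
g_3 = 4·20 = 80
g_4 = 4·80 = 320
g_5 = 4·320 = 1280
g_6 = 4·1280 = 5120
g_7 = 4·5120 = 20480
g_8 = 4·20480 = 81920

81920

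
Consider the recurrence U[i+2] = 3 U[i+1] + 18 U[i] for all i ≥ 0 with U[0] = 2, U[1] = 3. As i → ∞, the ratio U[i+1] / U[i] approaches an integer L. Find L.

The characteristic equation is r^2 - 3r - 18 = 0, which factors as (r - 6)(r + 3) = 0.
So the roots are 6 and -3. Since |6| > |-3| and the coefficient of 6^i is non-zero, the ratio tends to 6.

6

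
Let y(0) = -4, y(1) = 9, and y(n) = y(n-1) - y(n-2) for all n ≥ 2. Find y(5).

y(2) = 9 - (-4) = 13
y(3) = 13 - 9 = 4
y(4) = 4 - 13 = -9
y(5) = (-9) - 4 = -13

-13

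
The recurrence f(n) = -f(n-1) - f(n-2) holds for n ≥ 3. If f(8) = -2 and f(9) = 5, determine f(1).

Rearranging, f(n-2) = -(f(n) + f(n-1)).
f(7) = -(5 + (-2)) = -3
f(6) = -(-2 + (-3)) = 5
f(5) = -(-3 + 5) = -2
f(4) = -(5 + (-2)) = -3
f(3) = -(-2 + (-3)) = 5
f(2) = -(-3 + 5) = -2
f(1) = -(5 + (-2)) = -3

-3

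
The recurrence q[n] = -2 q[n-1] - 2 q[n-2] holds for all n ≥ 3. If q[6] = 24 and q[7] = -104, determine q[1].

-7

Rearranging, q[n-2] = (q[n] + 2 q[n-1]) / -2.
q[5] = (-104 + 2(24)) / -2 = -56/-2 = 28
q[4] = (24 + 2(28)) / -2 = 80/-2 = -40
q[3] = (28 + 2(-40)) / -2 = -52/-2 = 26
q[2] = (-40 + 2(26)) / -2 = 12/-2 = -6
q[1] = (26 + 2(-6)) / -2 = 14/-2 = -7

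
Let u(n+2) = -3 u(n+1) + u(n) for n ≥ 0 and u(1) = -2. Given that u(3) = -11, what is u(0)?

Let u(0) = v.
u(2) = 6 + v
u(3) = -20 - 3v
So -20 - 3v = -11, giving v = -3.

-3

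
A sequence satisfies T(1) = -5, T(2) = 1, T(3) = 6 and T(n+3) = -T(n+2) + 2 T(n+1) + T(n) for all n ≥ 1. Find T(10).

T(4) = -6 + 2·1 + (-5) = -9
T(5) = -(-9) + 2·6 + 1 = 22
T(6) = -22 + 2·(-9) + 6 = -34
T(7) = -(-34) + 2·22 + (-9) = 69
T(8) = -69 + 2·(-34) + 22 = -115
T(9) = -(-115) + 2·69 + (-34) = 219
T(10) = -219 + 2·(-115) + 69 = -380

-380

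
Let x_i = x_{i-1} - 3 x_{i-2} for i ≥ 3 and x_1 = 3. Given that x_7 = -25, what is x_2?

Let x_2 = z.
x_3 = -9 + z
x_4 = -9 - 2z
x_5 = 18 - 5z
x_6 = 45 + z
x_7 = -9 + 16z
So -9 + 16z = -25, giving z = -1.

-1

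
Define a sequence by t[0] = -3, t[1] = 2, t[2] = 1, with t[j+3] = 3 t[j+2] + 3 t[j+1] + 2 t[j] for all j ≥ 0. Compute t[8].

t[3] = 3*1 + 3*2 + 2*(-3) = 3
t[4] = 3*3 + 3*1 + 2*2 = 16
t[5] = 3*16 + 3*3 + 2*1 = 59
t[6] = 3*59 + 3*16 + 2*3 = 231
t[7] = 3*231 + 3*59 + 2*16 = 902
t[8] = 3*902 + 3*231 + 2*59 = 3517

3517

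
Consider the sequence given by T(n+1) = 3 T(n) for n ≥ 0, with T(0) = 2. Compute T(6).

T(1) = 3(2) = 6
T(2) = 3(6) = 18
T(3) = 3(18) = 54
T(4) = 3(54) = 162
T(5) = 3(162) = 486
T(6) = 3(486) = 1458

1458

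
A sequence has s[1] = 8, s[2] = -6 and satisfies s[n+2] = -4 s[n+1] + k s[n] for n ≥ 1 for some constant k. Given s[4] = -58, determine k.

s[3] = 24 + 8k
s[4] = -96 - 38k
So -96 - 38k = -58, giving k = -1.

-1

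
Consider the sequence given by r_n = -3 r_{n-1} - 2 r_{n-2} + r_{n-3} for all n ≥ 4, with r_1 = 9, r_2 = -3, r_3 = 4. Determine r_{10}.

r_4 = -3(4) - 2(-3) + 9 = 3
r_5 = -3(3) - 2(4) + (-3) = -20
r_6 = -3(-20) - 2(3) + 4 = 58
r_7 = -3(58) - 2(-20) + 3 = -131
r_8 = -3(-131) - 2(58) + (-20) = 257
r_9 = -3(257) - 2(-131) + 58 = -451
r_{10} = -3(-451) - 2(257) + (-131) = 708

708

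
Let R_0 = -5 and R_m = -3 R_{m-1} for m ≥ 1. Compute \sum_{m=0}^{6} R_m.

R_1 = -3·(-5) = 15
R_2 = -3·15 = -45
R_3 = -3·(-45) = 135
R_4 = -3·135 = -405
R_5 = -3·(-405) = 1215
R_6 = -3·1215 = -3645
Sum = (-5) + 15 + (-45) + 135 + (-405) + 1215 + (-3645) = -2735

-2735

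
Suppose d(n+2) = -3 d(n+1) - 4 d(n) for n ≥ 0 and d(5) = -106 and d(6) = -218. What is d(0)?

Rearranging, d(n-2) = (d(n) + 3 d(n-1)) / -4.
d(4) = (-218 + 3*(-106)) / -4 = -536/-4 = 134
d(3) = (-106 + 3*134) / -4 = 296/-4 = -74
d(2) = (134 + 3*(-74)) / -4 = -88/-4 = 22
d(1) = (-74 + 3*22) / -4 = -8/-4 = 2
d(0) = (22 + 3*2) / -4 = 28/-4 = -7

-7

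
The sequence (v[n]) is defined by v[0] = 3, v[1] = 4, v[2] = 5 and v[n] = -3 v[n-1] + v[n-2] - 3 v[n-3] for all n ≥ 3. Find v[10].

106793

v[3] = -3·5 + 4 - 3·3 = -20
v[4] = -3·(-20) + 5 - 3·4 = 53
v[5] = -3·53 + (-20) - 3·5 = -194
v[6] = -3·(-194) + 53 - 3·(-20) = 695
v[7] = -3·695 + (-194) - 3·53 = -2438
v[8] = -3·(-2438) + 695 - 3·(-194) = 8591
v[9] = -3·8591 + (-2438) - 3·695 = -30296
v[10] = -3·(-30296) + 8591 - 3·(-2438) = 106793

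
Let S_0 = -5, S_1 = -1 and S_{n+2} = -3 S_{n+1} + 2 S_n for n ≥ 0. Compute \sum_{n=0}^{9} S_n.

31554

S_2 = -3*(-1) + 2*(-5) = -7
S_3 = -3*(-7) + 2*(-1) = 19
S_4 = -3*19 + 2*(-7) = -71
S_5 = -3*(-71) + 2*19 = 251
S_6 = -3*251 + 2*(-71) = -895
S_7 = -3*(-895) + 2*251 = 3187
S_8 = -3*3187 + 2*(-895) = -11351
S_9 = -3*(-11351) + 2*3187 = 40427
Sum = (-5) + (-1) + (-7) + 19 + (-71) + 251 + (-895) + 3187 + (-11351) + 40427 = 31554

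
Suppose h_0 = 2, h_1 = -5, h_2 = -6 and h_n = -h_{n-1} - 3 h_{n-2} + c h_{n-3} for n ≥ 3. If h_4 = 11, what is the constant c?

-2

h_3 = 21 + 2c
h_4 = -3 - 7c
So -3 - 7c = 11, giving c = -2.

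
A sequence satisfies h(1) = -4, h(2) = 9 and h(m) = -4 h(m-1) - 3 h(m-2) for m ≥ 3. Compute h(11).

-147624

h(3) = -4·9 - 3·(-4) = -24
h(4) = -4·(-24) - 3·9 = 69
h(5) = -4·69 - 3·(-24) = -204
h(6) = -4·(-204) - 3·69 = 609
h(7) = -4·609 - 3·(-204) = -1824
h(8) = -4·(-1824) - 3·609 = 5469
h(9) = -4·5469 - 3·(-1824) = -16404
h(10) = -4·(-16404) - 3·5469 = 49209
h(11) = -4·49209 - 3·(-16404) = -147624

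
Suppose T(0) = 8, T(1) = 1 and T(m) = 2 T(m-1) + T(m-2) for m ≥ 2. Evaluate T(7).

729

T(2) = 2(1) + 8 = 10
T(3) = 2(10) + 1 = 21
T(4) = 2(21) + 10 = 52
T(5) = 2(52) + 21 = 125
T(6) = 2(125) + 52 = 302
T(7) = 2(302) + 125 = 729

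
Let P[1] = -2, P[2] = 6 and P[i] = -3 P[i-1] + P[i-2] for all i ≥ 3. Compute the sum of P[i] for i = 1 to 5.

P[3] = -3·6 + (-2) = -20
P[4] = -3·(-20) + 6 = 66
P[5] = -3·66 + (-20) = -218
Sum = (-2) + 6 + (-20) + 66 + (-218) = -168

-168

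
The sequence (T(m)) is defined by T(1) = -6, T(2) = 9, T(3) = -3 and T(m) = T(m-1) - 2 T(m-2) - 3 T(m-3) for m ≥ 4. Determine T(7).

T(4) = (-3) - 2*9 - 3*(-6) = -3
T(5) = (-3) - 2*(-3) - 3*9 = -24
T(6) = (-24) - 2*(-3) - 3*(-3) = -9
T(7) = (-9) - 2*(-24) - 3*(-3) = 48

48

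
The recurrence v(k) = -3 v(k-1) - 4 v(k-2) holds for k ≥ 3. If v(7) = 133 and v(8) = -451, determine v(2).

1

Rearranging, v(k-2) = (v(k) + 3 v(k-1)) / -4.
v(6) = (-451 + 3*133) / -4 = -52/-4 = 13
v(5) = (133 + 3*13) / -4 = 172/-4 = -43
v(4) = (13 + 3*(-43)) / -4 = -116/-4 = 29
v(3) = (-43 + 3*29) / -4 = 44/-4 = -11
v(2) = (29 + 3*(-11)) / -4 = -4/-4 = 1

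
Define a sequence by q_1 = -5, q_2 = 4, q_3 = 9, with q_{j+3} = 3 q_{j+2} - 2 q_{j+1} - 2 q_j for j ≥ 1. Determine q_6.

107

q_4 = 3*9 - 2*4 - 2*(-5) = 29
q_5 = 3*29 - 2*9 - 2*4 = 61
q_6 = 3*61 - 2*29 - 2*9 = 107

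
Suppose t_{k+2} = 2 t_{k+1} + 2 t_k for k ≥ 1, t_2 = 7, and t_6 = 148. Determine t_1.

-5

Let t_1 = x.
t_3 = 14 + 2x
t_4 = 42 + 4x
t_5 = 112 + 12x
t_6 = 308 + 32x
So 308 + 32x = 148, giving x = -5.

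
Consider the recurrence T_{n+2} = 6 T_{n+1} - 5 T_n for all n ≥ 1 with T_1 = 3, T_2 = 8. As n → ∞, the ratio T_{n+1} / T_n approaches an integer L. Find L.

The characteristic equation is r^2 - 6r + 5 = 0, which factors as (r - 5)(r - 1) = 0.
So the roots are 5 and 1. Since |5| > |1| and the coefficient of 5^n is non-zero, the ratio tends to 5.

5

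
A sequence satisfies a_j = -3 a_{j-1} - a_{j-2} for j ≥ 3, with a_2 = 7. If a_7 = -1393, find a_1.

Let a_1 = z.
a_3 = -21 - z
a_4 = 56 + 3z
a_5 = -147 - 8z
a_6 = 385 + 21z
a_7 = -1008 - 55z
So -1008 - 55z = -1393, giving z = 7.

7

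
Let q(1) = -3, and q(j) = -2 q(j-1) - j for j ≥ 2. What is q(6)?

q(2) = -2(-3) - 2 = 4
q(3) = -2(4) - 3 = -11
q(4) = -2(-11) - 4 = 18
q(5) = -2(18) - 5 = -41
q(6) = -2(-41) - 6 = 76

76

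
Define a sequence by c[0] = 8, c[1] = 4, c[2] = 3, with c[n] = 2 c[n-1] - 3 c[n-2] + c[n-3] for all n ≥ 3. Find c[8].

c[3] = 2*3 - 3*4 + 8 = 2
c[4] = 2*2 - 3*3 + 4 = -1
c[5] = 2*(-1) - 3*2 + 3 = -5
c[6] = 2*(-5) - 3*(-1) + 2 = -5
c[7] = 2*(-5) - 3*(-5) + (-1) = 4
c[8] = 2*4 - 3*(-5) + (-5) = 18

18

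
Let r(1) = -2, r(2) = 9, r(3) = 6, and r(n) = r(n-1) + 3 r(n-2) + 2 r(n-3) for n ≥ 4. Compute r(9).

2618

r(4) = 6 + 3*9 + 2*(-2) = 29
r(5) = 29 + 3*6 + 2*9 = 65
r(6) = 65 + 3*29 + 2*6 = 164
r(7) = 164 + 3*65 + 2*29 = 417
r(8) = 417 + 3*164 + 2*65 = 1039
r(9) = 1039 + 3*417 + 2*164 = 2618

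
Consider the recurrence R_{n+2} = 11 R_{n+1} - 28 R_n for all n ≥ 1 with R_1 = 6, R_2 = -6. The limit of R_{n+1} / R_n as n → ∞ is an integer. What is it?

7

The characteristic equation is r^2 - 11r + 28 = 0, which factors as (r - 7)(r - 4) = 0.
So the roots are 7 and 4. Since |7| > |4| and the coefficient of 7^n is non-zero, the ratio tends to 7.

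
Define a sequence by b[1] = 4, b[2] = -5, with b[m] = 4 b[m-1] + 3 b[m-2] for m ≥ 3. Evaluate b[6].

b[3] = 4*(-5) + 3*4 = -8
b[4] = 4*(-8) + 3*(-5) = -47
b[5] = 4*(-47) + 3*(-8) = -212
b[6] = 4*(-212) + 3*(-47) = -989

-989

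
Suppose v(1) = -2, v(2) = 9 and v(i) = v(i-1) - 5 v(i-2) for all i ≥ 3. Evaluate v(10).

v(3) = 9 - 5*(-2) = 19
v(4) = 19 - 5*9 = -26
v(5) = (-26) - 5*19 = -121
v(6) = (-121) - 5*(-26) = 9
v(7) = 9 - 5*(-121) = 614
v(8) = 614 - 5*9 = 569
v(9) = 569 - 5*614 = -2501
v(10) = (-2501) - 5*569 = -5346

-5346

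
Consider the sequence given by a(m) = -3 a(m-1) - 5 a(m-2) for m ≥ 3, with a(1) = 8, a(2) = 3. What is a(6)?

a(3) = -3·3 - 5·8 = -49
a(4) = -3·(-49) - 5·3 = 132
a(5) = -3·132 - 5·(-49) = -151
a(6) = -3·(-151) - 5·132 = -207

-207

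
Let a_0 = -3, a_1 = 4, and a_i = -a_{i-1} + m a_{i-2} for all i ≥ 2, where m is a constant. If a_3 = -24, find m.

-4

a_2 = -4 - 3m
a_3 = 4 + 7m
So 4 + 7m = -24, giving m = -4.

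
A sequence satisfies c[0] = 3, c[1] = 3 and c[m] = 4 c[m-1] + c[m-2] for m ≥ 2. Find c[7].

20295

c[2] = 4*3 + 3 = 15
c[3] = 4*15 + 3 = 63
c[4] = 4*63 + 15 = 267
c[5] = 4*267 + 63 = 1131
c[6] = 4*1131 + 267 = 4791
c[7] = 4*4791 + 1131 = 20295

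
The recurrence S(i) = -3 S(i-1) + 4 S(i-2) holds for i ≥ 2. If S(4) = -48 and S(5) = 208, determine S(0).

3

Rearranging, S(i-2) = (S(i) + 3 S(i-1)) / 4.
S(3) = (208 + 3(-48)) / 4 = 64/4 = 16
S(2) = (-48 + 3(16)) / 4 = 0/4 = 0
S(1) = (16 + 3(0)) / 4 = 16/4 = 4
S(0) = (0 + 3(4)) / 4 = 12/4 = 3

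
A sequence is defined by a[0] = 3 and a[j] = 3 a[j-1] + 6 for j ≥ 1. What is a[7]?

a[1] = 3*3 + 6 = 15
a[2] = 3*15 + 6 = 51
a[3] = 3*51 + 6 = 159
a[4] = 3*159 + 6 = 483
a[5] = 3*483 + 6 = 1455
a[6] = 3*1455 + 6 = 4371
a[7] = 3*4371 + 6 = 13119

13119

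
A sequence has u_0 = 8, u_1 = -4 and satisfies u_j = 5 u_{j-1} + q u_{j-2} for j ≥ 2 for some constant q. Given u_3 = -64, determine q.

1

u_2 = -20 + 8q
u_3 = -100 + 36q
So -100 + 36q = -64, giving q = 1.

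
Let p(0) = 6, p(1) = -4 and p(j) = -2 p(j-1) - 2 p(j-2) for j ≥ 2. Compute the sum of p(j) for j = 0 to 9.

p(2) = -2·(-4) - 2·6 = -4
p(3) = -2·(-4) - 2·(-4) = 16
p(4) = -2·16 - 2·(-4) = -24
p(5) = -2·(-24) - 2·16 = 16
p(6) = -2·16 - 2·(-24) = 16
p(7) = -2·16 - 2·16 = -64
p(8) = -2·(-64) - 2·16 = 96
p(9) = -2·96 - 2·(-64) = -64
Sum = 6 + (-4) + (-4) + 16 + (-24) + 16 + 16 + (-64) + 96 + (-64) = -10

-10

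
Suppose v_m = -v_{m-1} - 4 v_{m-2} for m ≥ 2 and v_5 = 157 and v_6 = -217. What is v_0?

-4

Rearranging, v_{m-2} = (v_m + v_{m-1}) / -4.
v_4 = (-217 + 157) / -4 = -60/-4 = 15
v_3 = (157 + 15) / -4 = 172/-4 = -43
v_2 = (15 + (-43)) / -4 = -28/-4 = 7
v_1 = (-43 + 7) / -4 = -36/-4 = 9
v_0 = (7 + 9) / -4 = 16/-4 = -4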